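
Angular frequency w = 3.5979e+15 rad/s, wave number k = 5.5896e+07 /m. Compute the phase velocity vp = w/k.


vp = w / k
= 3.5979e+15 / 5.5896e+07
= 6.4368e+07 m/s

6.4368e+07


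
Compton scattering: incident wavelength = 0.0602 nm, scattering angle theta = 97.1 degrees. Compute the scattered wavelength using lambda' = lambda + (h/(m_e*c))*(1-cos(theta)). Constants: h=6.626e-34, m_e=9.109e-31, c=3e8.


Compton wavelength: h/(m_e*c) = 2.4247e-12 m
d_lambda = 2.4247e-12 * (1 - cos(97.1 deg))
= 2.4247e-12 * 1.123601
= 2.7244e-12 m = 0.002724 nm
lambda' = 0.0602 + 0.002724
= 0.062924 nm

0.062924


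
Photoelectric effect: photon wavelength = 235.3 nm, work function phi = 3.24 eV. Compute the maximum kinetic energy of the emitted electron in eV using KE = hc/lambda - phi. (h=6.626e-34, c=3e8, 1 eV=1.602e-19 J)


E_photon = hc / lambda
= (6.626e-34)(3e8) / (235.3e-9)
= 8.4479e-19 J
= 5.2734 eV
KE = E_photon - phi
= 5.2734 - 3.24
= 2.0334 eV

2.0334


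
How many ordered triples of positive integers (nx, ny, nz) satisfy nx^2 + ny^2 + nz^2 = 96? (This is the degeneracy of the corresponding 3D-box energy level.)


Enumerate all (nx, ny, nz) with nx^2 + ny^2 + nz^2 = 96:
(4,4,8)
(4,8,4)
(8,4,4)
Total degeneracy = 3

3


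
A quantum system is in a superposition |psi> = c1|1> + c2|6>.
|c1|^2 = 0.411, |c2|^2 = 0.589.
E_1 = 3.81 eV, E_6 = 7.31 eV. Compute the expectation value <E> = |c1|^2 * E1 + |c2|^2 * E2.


<E> = |c1|^2 * E1 + |c2|^2 * E2
= 0.411 * 3.81 + 0.589 * 7.31
= 1.5659 + 4.3056
= 5.8715 eV

5.8715


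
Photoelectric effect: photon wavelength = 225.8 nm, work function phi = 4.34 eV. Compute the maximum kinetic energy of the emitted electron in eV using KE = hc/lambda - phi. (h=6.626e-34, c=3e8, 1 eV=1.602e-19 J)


E_photon = hc / lambda
= (6.626e-34)(3e8) / (225.8e-9)
= 8.8034e-19 J
= 5.4952 eV
KE = E_photon - phi
= 5.4952 - 4.34
= 1.1552 eV

1.1552


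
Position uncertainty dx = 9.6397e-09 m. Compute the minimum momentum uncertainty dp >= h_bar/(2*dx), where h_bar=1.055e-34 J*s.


dp = h_bar / (2 * dx)
= 1.055e-34 / (2 * 9.6397e-09)
= 1.055e-34 / 1.9279e-08
= 5.4722e-27 kg*m/s

5.4722e-27


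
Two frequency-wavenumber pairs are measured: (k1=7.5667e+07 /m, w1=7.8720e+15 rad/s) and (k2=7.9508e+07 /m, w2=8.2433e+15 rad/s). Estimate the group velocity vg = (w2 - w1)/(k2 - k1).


vg = (w2 - w1) / (k2 - k1)
= (8.2433e+15 - 7.8720e+15) / (7.9508e+07 - 7.5667e+07)
= 3.7130e+14 / 3.8410e+06
= 9.6668e+07 m/s

9.6668e+07


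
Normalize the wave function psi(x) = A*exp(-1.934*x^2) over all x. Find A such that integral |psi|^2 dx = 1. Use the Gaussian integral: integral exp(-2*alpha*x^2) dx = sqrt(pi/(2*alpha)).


integral |psi|^2 dx = A^2 * sqrt(pi/(2*alpha)) = 1
A^2 = sqrt(2*alpha/pi)
= sqrt(2 * 1.934 / pi)
= 1.109605
A = sqrt(1.109605)
= 1.0534

1.0534


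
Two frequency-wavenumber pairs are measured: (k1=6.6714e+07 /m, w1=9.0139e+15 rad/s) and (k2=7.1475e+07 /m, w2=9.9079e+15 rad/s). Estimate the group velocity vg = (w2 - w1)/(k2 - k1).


vg = (w2 - w1) / (k2 - k1)
= (9.9079e+15 - 9.0139e+15) / (7.1475e+07 - 6.6714e+07)
= 8.9400e+14 / 4.7610e+06
= 1.8778e+08 m/s

1.8778e+08


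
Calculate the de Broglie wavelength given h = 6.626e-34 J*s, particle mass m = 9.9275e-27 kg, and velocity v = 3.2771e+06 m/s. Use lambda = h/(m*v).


lambda = h / (m * v)
= 6.626e-34 / (9.9275e-27 * 3.2771e+06)
= 6.626e-34 / 3.2533e-20
= 2.0367e-14 m

2.0367e-14


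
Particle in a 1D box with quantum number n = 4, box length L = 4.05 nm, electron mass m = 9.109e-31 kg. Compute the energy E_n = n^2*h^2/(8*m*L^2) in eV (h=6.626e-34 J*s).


E = n^2 * h^2 / (8 * m * L^2)
= 4^2 * (6.626e-34)^2 / (8 * 9.109e-31 * (4.05e-9)^2)
= 16 * 4.3904e-67 / (8 * 9.109e-31 * 1.6402e-17)
= 5.8770e-20 J
= 0.3669 eV

0.3669


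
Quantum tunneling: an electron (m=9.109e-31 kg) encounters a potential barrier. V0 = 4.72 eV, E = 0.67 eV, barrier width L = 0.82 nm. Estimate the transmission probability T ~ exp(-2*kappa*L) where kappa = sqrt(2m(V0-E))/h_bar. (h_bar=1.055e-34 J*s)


V0 - E = 4.05 eV = 6.4881e-19 J
kappa = sqrt(2 * m * (V0-E)) / h_bar
= sqrt(2 * 9.109e-31 * 6.4881e-19) / 1.055e-34
= 1.0305e+10 /m
2*kappa*L = 2 * 1.0305e+10 * 0.82e-9
= 16.9005
T = exp(-16.9005) = 4.572882e-08

4.572882e-08


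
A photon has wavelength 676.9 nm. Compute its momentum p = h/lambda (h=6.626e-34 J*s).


p = h / lambda
= 6.626e-34 / (676.9e-9)
= 6.626e-34 / 6.7690e-07
= 9.7887e-28 kg*m/s

9.7887e-28


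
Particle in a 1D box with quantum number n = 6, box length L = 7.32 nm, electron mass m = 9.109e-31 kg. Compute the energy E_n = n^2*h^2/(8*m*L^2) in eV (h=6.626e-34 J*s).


E = n^2 * h^2 / (8 * m * L^2)
= 6^2 * (6.626e-34)^2 / (8 * 9.109e-31 * (7.32e-9)^2)
= 36 * 4.3904e-67 / (8 * 9.109e-31 * 5.3582e-17)
= 4.0478e-20 J
= 0.2527 eV

0.2527


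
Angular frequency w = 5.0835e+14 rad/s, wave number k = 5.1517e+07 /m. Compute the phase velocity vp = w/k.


vp = w / k
= 5.0835e+14 / 5.1517e+07
= 9.8676e+06 m/s

9.8676e+06


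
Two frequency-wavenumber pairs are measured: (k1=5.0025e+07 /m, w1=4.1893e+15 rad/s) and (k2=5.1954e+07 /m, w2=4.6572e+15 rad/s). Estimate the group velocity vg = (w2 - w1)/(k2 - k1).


vg = (w2 - w1) / (k2 - k1)
= (4.6572e+15 - 4.1893e+15) / (5.1954e+07 - 5.0025e+07)
= 4.6790e+14 / 1.9290e+06
= 2.4256e+08 m/s

2.4256e+08


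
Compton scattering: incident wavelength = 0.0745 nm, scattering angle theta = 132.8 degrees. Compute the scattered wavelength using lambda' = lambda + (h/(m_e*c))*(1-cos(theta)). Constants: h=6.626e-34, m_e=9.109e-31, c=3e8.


Compton wavelength: h/(m_e*c) = 2.4247e-12 m
d_lambda = 2.4247e-12 * (1 - cos(132.8 deg))
= 2.4247e-12 * 1.679441
= 4.0722e-12 m = 0.004072 nm
lambda' = 0.0745 + 0.004072
= 0.078572 nm

0.078572


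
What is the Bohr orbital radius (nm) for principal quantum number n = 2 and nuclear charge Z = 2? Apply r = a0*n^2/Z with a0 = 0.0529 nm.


r = a0 * n^2 / Z
= 0.0529 * 2^2 / 2
= 0.0529 * 4 / 2
= 0.1058 nm

0.1058


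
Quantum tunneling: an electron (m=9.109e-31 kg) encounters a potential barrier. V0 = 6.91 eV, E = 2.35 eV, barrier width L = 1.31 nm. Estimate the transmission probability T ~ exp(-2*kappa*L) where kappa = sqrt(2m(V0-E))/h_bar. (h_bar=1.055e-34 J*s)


V0 - E = 4.56 eV = 7.3051e-19 J
kappa = sqrt(2 * m * (V0-E)) / h_bar
= sqrt(2 * 9.109e-31 * 7.3051e-19) / 1.055e-34
= 1.0935e+10 /m
2*kappa*L = 2 * 1.0935e+10 * 1.31e-9
= 28.6492
T = exp(-28.6492) = 3.612437e-13

3.612437e-13


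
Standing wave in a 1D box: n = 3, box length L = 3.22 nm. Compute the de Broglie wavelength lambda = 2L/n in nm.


lambda = 2L / n
= 2 * 3.22 / 3
= 6.44 / 3
= 2.1467 nm

2.1467


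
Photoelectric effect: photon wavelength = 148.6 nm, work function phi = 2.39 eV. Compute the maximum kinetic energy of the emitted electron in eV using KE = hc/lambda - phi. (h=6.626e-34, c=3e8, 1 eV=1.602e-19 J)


E_photon = hc / lambda
= (6.626e-34)(3e8) / (148.6e-9)
= 1.3377e-18 J
= 8.3501 eV
KE = E_photon - phi
= 8.3501 - 2.39
= 5.9601 eV

5.9601


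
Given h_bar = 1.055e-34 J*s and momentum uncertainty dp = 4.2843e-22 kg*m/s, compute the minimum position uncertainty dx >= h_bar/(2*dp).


dx = h_bar / (2 * dp)
= 1.055e-34 / (2 * 4.2843e-22)
= 1.055e-34 / 8.5686e-22
= 1.2312e-13 m

1.2312e-13


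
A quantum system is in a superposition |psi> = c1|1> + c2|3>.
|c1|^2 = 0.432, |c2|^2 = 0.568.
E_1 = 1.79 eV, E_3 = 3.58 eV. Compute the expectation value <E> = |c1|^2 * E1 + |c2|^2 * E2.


<E> = |c1|^2 * E1 + |c2|^2 * E2
= 0.432 * 1.79 + 0.568 * 3.58
= 0.7733 + 2.0334
= 2.8067 eV

2.8067


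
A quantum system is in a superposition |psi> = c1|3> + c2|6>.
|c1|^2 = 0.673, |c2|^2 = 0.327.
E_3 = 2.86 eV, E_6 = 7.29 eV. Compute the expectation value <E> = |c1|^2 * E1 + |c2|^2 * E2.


<E> = |c1|^2 * E1 + |c2|^2 * E2
= 0.673 * 2.86 + 0.327 * 7.29
= 1.9248 + 2.3838
= 4.3086 eV

4.3086


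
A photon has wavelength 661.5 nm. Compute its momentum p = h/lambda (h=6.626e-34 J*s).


p = h / lambda
= 6.626e-34 / (661.5e-9)
= 6.626e-34 / 6.6150e-07
= 1.0017e-27 kg*m/s

1.0017e-27


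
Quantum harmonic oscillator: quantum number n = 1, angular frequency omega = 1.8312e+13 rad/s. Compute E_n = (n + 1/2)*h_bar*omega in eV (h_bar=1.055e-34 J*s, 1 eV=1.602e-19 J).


E = (n + 1/2) * h_bar * omega
= (1 + 0.5) * 1.055e-34 * 1.8312e+13
= 1.5 * 1.9319e-21
= 2.8979e-21 J
= 0.0181 eV

0.0181


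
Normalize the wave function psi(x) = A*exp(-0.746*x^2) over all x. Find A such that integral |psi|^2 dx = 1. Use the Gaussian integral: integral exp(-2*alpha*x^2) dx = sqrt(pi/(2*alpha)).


integral |psi|^2 dx = A^2 * sqrt(pi/(2*alpha)) = 1
A^2 = sqrt(2*alpha/pi)
= sqrt(2 * 0.746 / pi)
= 0.689143
A = sqrt(0.689143)
= 0.8301

0.8301


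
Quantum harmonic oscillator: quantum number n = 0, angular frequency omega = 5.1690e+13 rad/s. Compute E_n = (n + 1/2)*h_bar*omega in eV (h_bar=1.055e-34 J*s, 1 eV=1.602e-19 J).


E = (n + 1/2) * h_bar * omega
= (0 + 0.5) * 1.055e-34 * 5.1690e+13
= 0.5 * 5.4533e-21
= 2.7266e-21 J
= 0.017 eV

0.017


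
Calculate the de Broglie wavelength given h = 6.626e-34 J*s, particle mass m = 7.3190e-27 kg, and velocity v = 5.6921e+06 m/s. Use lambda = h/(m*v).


lambda = h / (m * v)
= 6.626e-34 / (7.3190e-27 * 5.6921e+06)
= 6.626e-34 / 4.1660e-20
= 1.5905e-14 m

1.5905e-14


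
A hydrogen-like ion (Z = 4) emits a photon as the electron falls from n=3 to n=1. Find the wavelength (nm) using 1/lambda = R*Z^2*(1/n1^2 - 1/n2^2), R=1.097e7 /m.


1/lambda = R * Z^2 * (1/n1^2 - 1/n2^2)
= 1.097e7 * 4^2 * (1/1^2 - 1/3^2)
= 1.097e7 * 16 * (1.0 - 0.111111)
= 1.5602e+08 /m
lambda = 1 / 1.5602e+08
= 6.4095 nm

6.4095


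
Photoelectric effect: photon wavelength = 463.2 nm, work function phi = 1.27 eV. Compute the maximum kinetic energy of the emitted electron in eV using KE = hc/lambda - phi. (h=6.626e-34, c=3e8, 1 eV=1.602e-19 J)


E_photon = hc / lambda
= (6.626e-34)(3e8) / (463.2e-9)
= 4.2915e-19 J
= 2.6788 eV
KE = E_photon - phi
= 2.6788 - 1.27
= 1.4088 eV

1.4088


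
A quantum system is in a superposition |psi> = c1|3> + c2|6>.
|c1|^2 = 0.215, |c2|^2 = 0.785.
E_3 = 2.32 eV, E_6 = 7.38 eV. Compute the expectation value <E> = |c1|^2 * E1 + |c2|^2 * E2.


<E> = |c1|^2 * E1 + |c2|^2 * E2
= 0.215 * 2.32 + 0.785 * 7.38
= 0.4988 + 5.7933
= 6.2921 eV

6.2921


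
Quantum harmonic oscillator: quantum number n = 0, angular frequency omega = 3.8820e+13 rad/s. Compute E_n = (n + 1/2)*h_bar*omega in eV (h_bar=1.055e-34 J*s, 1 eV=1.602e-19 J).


E = (n + 1/2) * h_bar * omega
= (0 + 0.5) * 1.055e-34 * 3.8820e+13
= 0.5 * 4.0955e-21
= 2.0478e-21 J
= 0.0128 eV

0.0128


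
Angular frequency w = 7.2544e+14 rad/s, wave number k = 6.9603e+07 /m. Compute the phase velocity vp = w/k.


vp = w / k
= 7.2544e+14 / 6.9603e+07
= 1.0423e+07 m/s

1.0423e+07


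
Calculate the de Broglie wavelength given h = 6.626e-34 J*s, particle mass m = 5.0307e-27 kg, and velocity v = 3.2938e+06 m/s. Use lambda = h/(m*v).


lambda = h / (m * v)
= 6.626e-34 / (5.0307e-27 * 3.2938e+06)
= 6.626e-34 / 1.6570e-20
= 3.9988e-14 m

3.9988e-14


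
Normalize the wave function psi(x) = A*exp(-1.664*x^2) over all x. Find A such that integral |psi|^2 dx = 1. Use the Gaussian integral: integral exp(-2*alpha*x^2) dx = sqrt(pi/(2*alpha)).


integral |psi|^2 dx = A^2 * sqrt(pi/(2*alpha)) = 1
A^2 = sqrt(2*alpha/pi)
= sqrt(2 * 1.664 / pi)
= 1.02924
A = sqrt(1.02924)
= 1.0145

1.0145


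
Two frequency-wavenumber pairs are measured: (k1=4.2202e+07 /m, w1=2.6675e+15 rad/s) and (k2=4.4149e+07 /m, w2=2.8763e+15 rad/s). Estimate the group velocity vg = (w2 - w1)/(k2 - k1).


vg = (w2 - w1) / (k2 - k1)
= (2.8763e+15 - 2.6675e+15) / (4.4149e+07 - 4.2202e+07)
= 2.0880e+14 / 1.9470e+06
= 1.0724e+08 m/s

1.0724e+08


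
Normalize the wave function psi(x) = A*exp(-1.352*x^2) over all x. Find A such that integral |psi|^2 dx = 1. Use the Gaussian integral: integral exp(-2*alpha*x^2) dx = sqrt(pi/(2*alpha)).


integral |psi|^2 dx = A^2 * sqrt(pi/(2*alpha)) = 1
A^2 = sqrt(2*alpha/pi)
= sqrt(2 * 1.352 / pi)
= 0.927745
A = sqrt(0.927745)
= 0.9632

0.9632


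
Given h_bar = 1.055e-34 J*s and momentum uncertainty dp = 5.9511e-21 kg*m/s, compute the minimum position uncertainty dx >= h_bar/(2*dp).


dx = h_bar / (2 * dp)
= 1.055e-34 / (2 * 5.9511e-21)
= 1.055e-34 / 1.1902e-20
= 8.8639e-15 m

8.8639e-15


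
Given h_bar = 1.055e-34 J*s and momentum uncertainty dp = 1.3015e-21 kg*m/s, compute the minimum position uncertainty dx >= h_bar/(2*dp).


dx = h_bar / (2 * dp)
= 1.055e-34 / (2 * 1.3015e-21)
= 1.055e-34 / 2.6030e-21
= 4.0530e-14 m

4.0530e-14


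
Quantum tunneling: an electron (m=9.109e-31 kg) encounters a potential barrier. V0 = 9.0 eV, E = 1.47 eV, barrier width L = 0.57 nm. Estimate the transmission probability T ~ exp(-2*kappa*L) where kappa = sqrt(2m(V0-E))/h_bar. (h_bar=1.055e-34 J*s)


V0 - E = 7.53 eV = 1.2063e-18 J
kappa = sqrt(2 * m * (V0-E)) / h_bar
= sqrt(2 * 9.109e-31 * 1.2063e-18) / 1.055e-34
= 1.4052e+10 /m
2*kappa*L = 2 * 1.4052e+10 * 0.57e-9
= 16.0189
T = exp(-16.0189) = 1.104331e-07

1.104331e-07


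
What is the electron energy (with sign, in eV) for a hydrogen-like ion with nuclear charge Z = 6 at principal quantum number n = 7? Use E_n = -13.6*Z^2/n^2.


E_n = -13.6 * Z^2 / n^2
= -13.6 * 6^2 / 7^2
= -13.6 * 36 / 49
= -9.9918 eV

-9.9918


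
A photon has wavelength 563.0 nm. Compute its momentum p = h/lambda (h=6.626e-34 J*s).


p = h / lambda
= 6.626e-34 / (563.0e-9)
= 6.626e-34 / 5.6300e-07
= 1.1769e-27 kg*m/s

1.1769e-27


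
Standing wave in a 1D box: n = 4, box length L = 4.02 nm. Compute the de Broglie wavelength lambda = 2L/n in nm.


lambda = 2L / n
= 2 * 4.02 / 4
= 8.04 / 4
= 2.01 nm

2.01


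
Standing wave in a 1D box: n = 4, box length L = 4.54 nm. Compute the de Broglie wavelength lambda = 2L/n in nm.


lambda = 2L / n
= 2 * 4.54 / 4
= 9.08 / 4
= 2.27 nm

2.27


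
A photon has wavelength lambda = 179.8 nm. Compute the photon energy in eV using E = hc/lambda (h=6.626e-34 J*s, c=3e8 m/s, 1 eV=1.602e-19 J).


E = hc / lambda
= (6.626e-34)(3e8) / (179.8e-9)
= 1.9878e-25 / 1.7980e-07
= 1.1056e-18 J
Converting to eV: 1.1056e-18 / 1.602e-19
= 6.9011 eV

6.9011


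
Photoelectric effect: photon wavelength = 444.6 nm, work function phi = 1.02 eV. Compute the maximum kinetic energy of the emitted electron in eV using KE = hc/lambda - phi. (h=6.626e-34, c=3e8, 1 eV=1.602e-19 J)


E_photon = hc / lambda
= (6.626e-34)(3e8) / (444.6e-9)
= 4.4710e-19 J
= 2.7909 eV
KE = E_photon - phi
= 2.7909 - 1.02
= 1.7709 eV

1.7709


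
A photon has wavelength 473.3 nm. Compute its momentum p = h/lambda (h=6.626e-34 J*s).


p = h / lambda
= 6.626e-34 / (473.3e-9)
= 6.626e-34 / 4.7330e-07
= 1.4000e-27 kg*m/s

1.4000e-27


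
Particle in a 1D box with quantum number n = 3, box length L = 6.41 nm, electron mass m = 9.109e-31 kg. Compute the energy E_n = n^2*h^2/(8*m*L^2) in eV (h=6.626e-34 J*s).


E = n^2 * h^2 / (8 * m * L^2)
= 3^2 * (6.626e-34)^2 / (8 * 9.109e-31 * (6.41e-9)^2)
= 9 * 4.3904e-67 / (8 * 9.109e-31 * 4.1088e-17)
= 1.3197e-20 J
= 0.0824 eV

0.0824


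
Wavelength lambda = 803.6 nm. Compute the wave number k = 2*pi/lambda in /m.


k = 2 * pi / lambda
= 6.2832 / (803.6e-9)
= 6.2832 / 8.0360e-07
= 7.8188e+06 /m

7.8188e+06


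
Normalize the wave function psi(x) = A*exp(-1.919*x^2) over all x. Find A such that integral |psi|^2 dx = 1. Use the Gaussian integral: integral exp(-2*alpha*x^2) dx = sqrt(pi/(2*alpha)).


integral |psi|^2 dx = A^2 * sqrt(pi/(2*alpha)) = 1
A^2 = sqrt(2*alpha/pi)
= sqrt(2 * 1.919 / pi)
= 1.105293
A = sqrt(1.105293)
= 1.0513

1.0513


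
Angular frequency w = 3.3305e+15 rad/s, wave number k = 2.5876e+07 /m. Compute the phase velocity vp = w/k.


vp = w / k
= 3.3305e+15 / 2.5876e+07
= 1.2871e+08 m/s

1.2871e+08


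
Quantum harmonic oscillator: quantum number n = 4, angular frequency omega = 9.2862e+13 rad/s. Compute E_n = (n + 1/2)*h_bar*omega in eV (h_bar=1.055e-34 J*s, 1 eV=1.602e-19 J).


E = (n + 1/2) * h_bar * omega
= (4 + 0.5) * 1.055e-34 * 9.2862e+13
= 4.5 * 9.7969e-21
= 4.4086e-20 J
= 0.2752 eV

0.2752


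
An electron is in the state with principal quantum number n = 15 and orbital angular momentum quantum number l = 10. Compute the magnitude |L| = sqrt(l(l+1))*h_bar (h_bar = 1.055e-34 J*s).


L = sqrt(l*(l+1)) * h_bar
= sqrt(10 * 11) * 1.055e-34
= sqrt(110) * 1.055e-34
= 10.4881 * 1.055e-34
= 1.1065e-33 J*s

1.1065e-33


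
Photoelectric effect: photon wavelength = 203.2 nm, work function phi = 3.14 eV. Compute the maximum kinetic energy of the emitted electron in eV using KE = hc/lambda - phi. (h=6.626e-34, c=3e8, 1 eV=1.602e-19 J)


E_photon = hc / lambda
= (6.626e-34)(3e8) / (203.2e-9)
= 9.7825e-19 J
= 6.1064 eV
KE = E_photon - phi
= 6.1064 - 3.14
= 2.9664 eV

2.9664


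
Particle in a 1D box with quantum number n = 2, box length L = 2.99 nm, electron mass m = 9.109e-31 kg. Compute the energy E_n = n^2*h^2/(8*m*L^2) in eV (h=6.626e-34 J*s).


E = n^2 * h^2 / (8 * m * L^2)
= 2^2 * (6.626e-34)^2 / (8 * 9.109e-31 * (2.99e-9)^2)
= 4 * 4.3904e-67 / (8 * 9.109e-31 * 8.9401e-18)
= 2.6956e-20 J
= 0.1683 eV

0.1683


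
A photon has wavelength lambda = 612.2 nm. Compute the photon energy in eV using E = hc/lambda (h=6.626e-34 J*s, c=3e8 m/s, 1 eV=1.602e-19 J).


E = hc / lambda
= (6.626e-34)(3e8) / (612.2e-9)
= 1.9878e-25 / 6.1220e-07
= 3.2470e-19 J
Converting to eV: 3.2470e-19 / 1.602e-19
= 2.0268 eV

2.0268


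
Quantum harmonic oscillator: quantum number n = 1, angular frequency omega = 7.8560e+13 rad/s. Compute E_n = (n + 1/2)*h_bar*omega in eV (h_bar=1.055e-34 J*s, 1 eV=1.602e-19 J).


E = (n + 1/2) * h_bar * omega
= (1 + 0.5) * 1.055e-34 * 7.8560e+13
= 1.5 * 8.2881e-21
= 1.2432e-20 J
= 0.0776 eV

0.0776


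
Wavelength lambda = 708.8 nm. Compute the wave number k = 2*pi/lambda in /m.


k = 2 * pi / lambda
= 6.2832 / (708.8e-9)
= 6.2832 / 7.0880e-07
= 8.8645e+06 /m

8.8645e+06


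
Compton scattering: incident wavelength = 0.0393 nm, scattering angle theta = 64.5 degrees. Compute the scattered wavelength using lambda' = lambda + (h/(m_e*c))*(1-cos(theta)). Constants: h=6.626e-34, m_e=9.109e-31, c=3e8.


Compton wavelength: h/(m_e*c) = 2.4247e-12 m
d_lambda = 2.4247e-12 * (1 - cos(64.5 deg))
= 2.4247e-12 * 0.569489
= 1.3808e-12 m = 0.001381 nm
lambda' = 0.0393 + 0.001381
= 0.040681 nm

0.040681


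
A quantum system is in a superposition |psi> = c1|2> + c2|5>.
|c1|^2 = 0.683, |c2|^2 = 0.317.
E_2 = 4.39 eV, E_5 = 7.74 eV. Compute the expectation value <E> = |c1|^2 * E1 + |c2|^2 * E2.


<E> = |c1|^2 * E1 + |c2|^2 * E2
= 0.683 * 4.39 + 0.317 * 7.74
= 2.9984 + 2.4536
= 5.452 eV

5.452


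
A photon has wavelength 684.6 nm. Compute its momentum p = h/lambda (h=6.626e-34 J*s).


p = h / lambda
= 6.626e-34 / (684.6e-9)
= 6.626e-34 / 6.8460e-07
= 9.6786e-28 kg*m/s

9.6786e-28


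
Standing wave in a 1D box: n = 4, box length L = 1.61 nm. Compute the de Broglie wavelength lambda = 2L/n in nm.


lambda = 2L / n
= 2 * 1.61 / 4
= 3.22 / 4
= 0.805 nm

0.805


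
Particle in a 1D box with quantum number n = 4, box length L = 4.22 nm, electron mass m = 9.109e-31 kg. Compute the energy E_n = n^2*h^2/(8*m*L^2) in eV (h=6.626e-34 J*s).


E = n^2 * h^2 / (8 * m * L^2)
= 4^2 * (6.626e-34)^2 / (8 * 9.109e-31 * (4.22e-9)^2)
= 16 * 4.3904e-67 / (8 * 9.109e-31 * 1.7808e-17)
= 5.4130e-20 J
= 0.3379 eV

0.3379


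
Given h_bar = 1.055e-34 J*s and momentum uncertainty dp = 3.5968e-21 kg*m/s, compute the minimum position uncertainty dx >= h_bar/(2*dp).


dx = h_bar / (2 * dp)
= 1.055e-34 / (2 * 3.5968e-21)
= 1.055e-34 / 7.1936e-21
= 1.4666e-14 m

1.4666e-14


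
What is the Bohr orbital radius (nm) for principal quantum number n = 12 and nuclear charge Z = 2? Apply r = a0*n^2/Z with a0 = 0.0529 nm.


r = a0 * n^2 / Z
= 0.0529 * 12^2 / 2
= 0.0529 * 144 / 2
= 3.8088 nm

3.8088


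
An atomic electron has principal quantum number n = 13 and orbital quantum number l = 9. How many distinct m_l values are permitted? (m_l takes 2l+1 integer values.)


m_l ranges from -l to +l in integer steps
So m_l goes from -9 to +9
Count = 2l + 1 = 2*9 + 1
= 19

19


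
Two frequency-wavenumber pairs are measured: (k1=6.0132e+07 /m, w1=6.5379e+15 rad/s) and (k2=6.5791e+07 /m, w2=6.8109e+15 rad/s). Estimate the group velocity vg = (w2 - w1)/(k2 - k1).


vg = (w2 - w1) / (k2 - k1)
= (6.8109e+15 - 6.5379e+15) / (6.5791e+07 - 6.0132e+07)
= 2.7300e+14 / 5.6590e+06
= 4.8242e+07 m/s

4.8242e+07


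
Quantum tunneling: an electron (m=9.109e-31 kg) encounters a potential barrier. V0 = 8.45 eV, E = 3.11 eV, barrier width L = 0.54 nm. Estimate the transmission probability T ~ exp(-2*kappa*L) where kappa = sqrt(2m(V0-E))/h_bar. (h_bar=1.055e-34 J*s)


V0 - E = 5.34 eV = 8.5547e-19 J
kappa = sqrt(2 * m * (V0-E)) / h_bar
= sqrt(2 * 9.109e-31 * 8.5547e-19) / 1.055e-34
= 1.1833e+10 /m
2*kappa*L = 2 * 1.1833e+10 * 0.54e-9
= 12.7798
T = exp(-12.7798) = 2.817151e-06

2.817151e-06


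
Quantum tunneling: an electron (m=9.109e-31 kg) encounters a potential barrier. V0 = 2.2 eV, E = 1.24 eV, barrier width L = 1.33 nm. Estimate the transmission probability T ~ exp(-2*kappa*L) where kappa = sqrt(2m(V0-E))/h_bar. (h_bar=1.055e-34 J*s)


V0 - E = 0.96 eV = 1.5379e-19 J
kappa = sqrt(2 * m * (V0-E)) / h_bar
= sqrt(2 * 9.109e-31 * 1.5379e-19) / 1.055e-34
= 5.0172e+09 /m
2*kappa*L = 2 * 5.0172e+09 * 1.33e-9
= 13.3459
T = exp(-13.3459) = 1.599443e-06

1.599443e-06


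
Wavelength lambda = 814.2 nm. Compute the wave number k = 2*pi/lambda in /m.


k = 2 * pi / lambda
= 6.2832 / (814.2e-9)
= 6.2832 / 8.1420e-07
= 7.7170e+06 /m

7.7170e+06


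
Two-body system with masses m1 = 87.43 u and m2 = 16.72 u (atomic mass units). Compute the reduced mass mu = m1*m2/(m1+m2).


mu = m1 * m2 / (m1 + m2)
= 87.43 * 16.72 / (87.43 + 16.72)
= 1461.8296 / 104.15
= 14.0358 u

14.0358


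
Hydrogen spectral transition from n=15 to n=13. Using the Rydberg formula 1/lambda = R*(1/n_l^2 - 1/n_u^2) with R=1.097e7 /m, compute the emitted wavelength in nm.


1/lambda = R * (1/n_l^2 - 1/n_u^2)
= 1.097e7 * (1/13^2 - 1/15^2)
= 1.097e7 * (0.005917 - 0.004444)
= 1.097e7 * 0.001473
= 1.6156e+04 /m
lambda = 1 / 1.6156e+04 = 61897.708 nm

61897.708


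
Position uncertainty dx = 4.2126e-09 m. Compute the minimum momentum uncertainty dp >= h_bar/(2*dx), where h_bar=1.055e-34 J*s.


dp = h_bar / (2 * dx)
= 1.055e-34 / (2 * 4.2126e-09)
= 1.055e-34 / 8.4252e-09
= 1.2522e-26 kg*m/s

1.2522e-26


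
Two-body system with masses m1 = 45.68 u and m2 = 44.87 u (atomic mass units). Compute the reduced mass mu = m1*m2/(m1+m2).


mu = m1 * m2 / (m1 + m2)
= 45.68 * 44.87 / (45.68 + 44.87)
= 2049.6616 / 90.55
= 22.6357 u

22.6357


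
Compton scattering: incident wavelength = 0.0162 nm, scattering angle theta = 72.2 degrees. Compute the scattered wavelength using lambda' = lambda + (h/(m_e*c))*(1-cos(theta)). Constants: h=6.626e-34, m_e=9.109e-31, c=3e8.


Compton wavelength: h/(m_e*c) = 2.4247e-12 m
d_lambda = 2.4247e-12 * (1 - cos(72.2 deg))
= 2.4247e-12 * 0.694305
= 1.6835e-12 m = 0.001683 nm
lambda' = 0.0162 + 0.001683
= 0.017883 nm

0.017883


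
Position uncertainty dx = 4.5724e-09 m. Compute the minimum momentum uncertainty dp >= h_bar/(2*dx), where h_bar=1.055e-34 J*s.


dp = h_bar / (2 * dx)
= 1.055e-34 / (2 * 4.5724e-09)
= 1.055e-34 / 9.1448e-09
= 1.1537e-26 kg*m/s

1.1537e-26


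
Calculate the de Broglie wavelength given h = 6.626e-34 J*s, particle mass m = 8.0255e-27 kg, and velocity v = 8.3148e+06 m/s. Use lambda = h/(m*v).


lambda = h / (m * v)
= 6.626e-34 / (8.0255e-27 * 8.3148e+06)
= 6.626e-34 / 6.6730e-20
= 9.9295e-15 m

9.9295e-15


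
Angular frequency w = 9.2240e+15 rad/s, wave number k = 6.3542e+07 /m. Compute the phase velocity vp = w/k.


vp = w / k
= 9.2240e+15 / 6.3542e+07
= 1.4516e+08 m/s

1.4516e+08


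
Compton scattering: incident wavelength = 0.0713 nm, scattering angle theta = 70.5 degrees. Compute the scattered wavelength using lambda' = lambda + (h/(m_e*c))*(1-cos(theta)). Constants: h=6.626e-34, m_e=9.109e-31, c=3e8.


Compton wavelength: h/(m_e*c) = 2.4247e-12 m
d_lambda = 2.4247e-12 * (1 - cos(70.5 deg))
= 2.4247e-12 * 0.666193
= 1.6153e-12 m = 0.001615 nm
lambda' = 0.0713 + 0.001615
= 0.072915 nm

0.072915


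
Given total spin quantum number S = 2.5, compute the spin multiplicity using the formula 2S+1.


Spin multiplicity = 2S + 1
= 2 * 2.5 + 1
= 5.0 + 1
= 6

6


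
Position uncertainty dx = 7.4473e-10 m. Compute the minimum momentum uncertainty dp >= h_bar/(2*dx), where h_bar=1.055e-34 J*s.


dp = h_bar / (2 * dx)
= 1.055e-34 / (2 * 7.4473e-10)
= 1.055e-34 / 1.4895e-09
= 7.0831e-26 kg*m/s

7.0831e-26


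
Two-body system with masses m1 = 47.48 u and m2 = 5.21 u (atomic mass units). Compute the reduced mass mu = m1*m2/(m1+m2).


mu = m1 * m2 / (m1 + m2)
= 47.48 * 5.21 / (47.48 + 5.21)
= 247.3708 / 52.69
= 4.6948 u

4.6948


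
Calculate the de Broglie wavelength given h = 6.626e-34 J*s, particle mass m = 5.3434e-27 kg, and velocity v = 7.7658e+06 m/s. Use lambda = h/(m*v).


lambda = h / (m * v)
= 6.626e-34 / (5.3434e-27 * 7.7658e+06)
= 6.626e-34 / 4.1496e-20
= 1.5968e-14 m

1.5968e-14


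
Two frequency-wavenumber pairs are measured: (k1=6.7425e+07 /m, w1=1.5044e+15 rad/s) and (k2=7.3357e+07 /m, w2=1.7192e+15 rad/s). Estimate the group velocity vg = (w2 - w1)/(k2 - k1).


vg = (w2 - w1) / (k2 - k1)
= (1.7192e+15 - 1.5044e+15) / (7.3357e+07 - 6.7425e+07)
= 2.1480e+14 / 5.9320e+06
= 3.6210e+07 m/s

3.6210e+07


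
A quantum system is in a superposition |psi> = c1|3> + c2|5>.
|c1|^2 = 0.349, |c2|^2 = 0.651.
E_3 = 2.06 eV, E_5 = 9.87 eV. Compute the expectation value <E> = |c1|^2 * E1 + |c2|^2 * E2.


<E> = |c1|^2 * E1 + |c2|^2 * E2
= 0.349 * 2.06 + 0.651 * 9.87
= 0.7189 + 6.4254
= 7.1443 eV

7.1443


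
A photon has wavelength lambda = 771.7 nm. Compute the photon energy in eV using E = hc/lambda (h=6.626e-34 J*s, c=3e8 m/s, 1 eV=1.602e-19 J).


E = hc / lambda
= (6.626e-34)(3e8) / (771.7e-9)
= 1.9878e-25 / 7.7170e-07
= 2.5759e-19 J
Converting to eV: 2.5759e-19 / 1.602e-19
= 1.6079 eV

1.6079


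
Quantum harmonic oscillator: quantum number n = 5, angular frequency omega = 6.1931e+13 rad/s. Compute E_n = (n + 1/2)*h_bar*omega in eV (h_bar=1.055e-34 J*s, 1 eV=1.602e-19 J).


E = (n + 1/2) * h_bar * omega
= (5 + 0.5) * 1.055e-34 * 6.1931e+13
= 5.5 * 6.5337e-21
= 3.5935e-20 J
= 0.2243 eV

0.2243


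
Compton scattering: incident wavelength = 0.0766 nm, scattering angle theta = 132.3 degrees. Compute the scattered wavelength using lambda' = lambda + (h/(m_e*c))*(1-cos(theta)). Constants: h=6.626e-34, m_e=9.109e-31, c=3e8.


Compton wavelength: h/(m_e*c) = 2.4247e-12 m
d_lambda = 2.4247e-12 * (1 - cos(132.3 deg))
= 2.4247e-12 * 1.673013
= 4.0566e-12 m = 0.004057 nm
lambda' = 0.0766 + 0.004057
= 0.080657 nm

0.080657


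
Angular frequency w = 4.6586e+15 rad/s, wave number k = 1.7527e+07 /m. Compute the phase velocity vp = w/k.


vp = w / k
= 4.6586e+15 / 1.7527e+07
= 2.6580e+08 m/s

2.6580e+08


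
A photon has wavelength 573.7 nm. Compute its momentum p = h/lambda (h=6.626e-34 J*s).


p = h / lambda
= 6.626e-34 / (573.7e-9)
= 6.626e-34 / 5.7370e-07
= 1.1550e-27 kg*m/s

1.1550e-27


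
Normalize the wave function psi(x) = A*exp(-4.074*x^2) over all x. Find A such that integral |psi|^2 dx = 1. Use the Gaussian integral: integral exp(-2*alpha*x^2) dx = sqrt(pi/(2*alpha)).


integral |psi|^2 dx = A^2 * sqrt(pi/(2*alpha)) = 1
A^2 = sqrt(2*alpha/pi)
= sqrt(2 * 4.074 / pi)
= 1.610462
A = sqrt(1.610462)
= 1.269

1.269


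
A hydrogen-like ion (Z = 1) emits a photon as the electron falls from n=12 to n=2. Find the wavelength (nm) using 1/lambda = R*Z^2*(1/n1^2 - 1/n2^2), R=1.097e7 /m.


1/lambda = R * Z^2 * (1/n1^2 - 1/n2^2)
= 1.097e7 * 1^2 * (1/2^2 - 1/12^2)
= 1.097e7 * 1 * (0.25 - 0.006944)
= 2.6663e+06 /m
lambda = 1 / 2.6663e+06
= 375.0488 nm

375.0488


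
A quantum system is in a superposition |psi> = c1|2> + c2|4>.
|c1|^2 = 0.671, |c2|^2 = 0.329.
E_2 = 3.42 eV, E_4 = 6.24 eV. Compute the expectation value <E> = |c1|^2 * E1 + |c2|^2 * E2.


<E> = |c1|^2 * E1 + |c2|^2 * E2
= 0.671 * 3.42 + 0.329 * 6.24
= 2.2948 + 2.053
= 4.3478 eV

4.3478


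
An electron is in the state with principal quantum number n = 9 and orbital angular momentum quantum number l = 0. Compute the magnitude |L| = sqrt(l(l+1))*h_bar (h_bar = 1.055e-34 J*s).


L = sqrt(l*(l+1)) * h_bar
= sqrt(0 * 1) * 1.055e-34
= sqrt(0) * 1.055e-34
= 0.0 * 1.055e-34
= 0.0000e+00 J*s

0.0000e+00


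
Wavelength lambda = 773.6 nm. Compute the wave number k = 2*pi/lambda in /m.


k = 2 * pi / lambda
= 6.2832 / (773.6e-9)
= 6.2832 / 7.7360e-07
= 8.1220e+06 /m

8.1220e+06


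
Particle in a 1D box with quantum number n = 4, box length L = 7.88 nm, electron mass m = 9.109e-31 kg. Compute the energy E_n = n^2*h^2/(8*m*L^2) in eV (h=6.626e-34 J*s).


E = n^2 * h^2 / (8 * m * L^2)
= 4^2 * (6.626e-34)^2 / (8 * 9.109e-31 * (7.88e-9)^2)
= 16 * 4.3904e-67 / (8 * 9.109e-31 * 6.2094e-17)
= 1.5524e-20 J
= 0.0969 eV

0.0969


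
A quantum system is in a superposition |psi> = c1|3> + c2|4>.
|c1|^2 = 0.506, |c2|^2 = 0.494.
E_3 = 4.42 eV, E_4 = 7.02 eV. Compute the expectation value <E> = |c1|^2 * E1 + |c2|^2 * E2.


<E> = |c1|^2 * E1 + |c2|^2 * E2
= 0.506 * 4.42 + 0.494 * 7.02
= 2.2365 + 3.4679
= 5.7044 eV

5.7044


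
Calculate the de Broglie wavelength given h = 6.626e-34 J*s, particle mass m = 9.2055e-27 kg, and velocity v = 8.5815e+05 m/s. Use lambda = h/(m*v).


lambda = h / (m * v)
= 6.626e-34 / (9.2055e-27 * 8.5815e+05)
= 6.626e-34 / 7.8997e-21
= 8.3877e-14 m

8.3877e-14


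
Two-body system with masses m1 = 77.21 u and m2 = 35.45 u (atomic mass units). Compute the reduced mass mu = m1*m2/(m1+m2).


mu = m1 * m2 / (m1 + m2)
= 77.21 * 35.45 / (77.21 + 35.45)
= 2737.0945 / 112.66
= 24.2952 u

24.2952


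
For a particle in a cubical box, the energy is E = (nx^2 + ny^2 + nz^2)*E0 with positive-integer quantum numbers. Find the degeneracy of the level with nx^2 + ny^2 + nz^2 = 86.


Enumerate all (nx, ny, nz) with nx^2 + ny^2 + nz^2 = 86:
(1,2,9)
(1,6,7)
(1,7,6)
(1,9,2)
(2,1,9)
(2,9,1)
(5,5,6)
(5,6,5)
(6,1,7)
(6,5,5)
(6,7,1)
(7,1,6)
(7,6,1)
(9,1,2)
(9,2,1)
Total degeneracy = 15

15


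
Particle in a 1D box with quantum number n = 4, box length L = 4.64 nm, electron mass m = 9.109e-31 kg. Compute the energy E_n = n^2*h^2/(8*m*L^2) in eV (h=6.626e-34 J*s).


E = n^2 * h^2 / (8 * m * L^2)
= 4^2 * (6.626e-34)^2 / (8 * 9.109e-31 * (4.64e-9)^2)
= 16 * 4.3904e-67 / (8 * 9.109e-31 * 2.1530e-17)
= 4.4774e-20 J
= 0.2795 eV

0.2795


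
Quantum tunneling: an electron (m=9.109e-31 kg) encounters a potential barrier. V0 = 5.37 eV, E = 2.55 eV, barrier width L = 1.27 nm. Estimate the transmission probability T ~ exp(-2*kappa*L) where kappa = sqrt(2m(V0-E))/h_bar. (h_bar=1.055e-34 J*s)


V0 - E = 2.82 eV = 4.5176e-19 J
kappa = sqrt(2 * m * (V0-E)) / h_bar
= sqrt(2 * 9.109e-31 * 4.5176e-19) / 1.055e-34
= 8.5991e+09 /m
2*kappa*L = 2 * 8.5991e+09 * 1.27e-9
= 21.8417
T = exp(-21.8417) = 3.267750e-10

3.267750e-10


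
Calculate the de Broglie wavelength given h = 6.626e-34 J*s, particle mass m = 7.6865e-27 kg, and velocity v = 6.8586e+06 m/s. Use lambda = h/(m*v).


lambda = h / (m * v)
= 6.626e-34 / (7.6865e-27 * 6.8586e+06)
= 6.626e-34 / 5.2719e-20
= 1.2569e-14 m

1.2569e-14


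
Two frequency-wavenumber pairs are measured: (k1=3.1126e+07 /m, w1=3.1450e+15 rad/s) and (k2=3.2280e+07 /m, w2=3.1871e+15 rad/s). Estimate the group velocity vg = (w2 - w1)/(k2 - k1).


vg = (w2 - w1) / (k2 - k1)
= (3.1871e+15 - 3.1450e+15) / (3.2280e+07 - 3.1126e+07)
= 4.2100e+13 / 1.1540e+06
= 3.6482e+07 m/s

3.6482e+07


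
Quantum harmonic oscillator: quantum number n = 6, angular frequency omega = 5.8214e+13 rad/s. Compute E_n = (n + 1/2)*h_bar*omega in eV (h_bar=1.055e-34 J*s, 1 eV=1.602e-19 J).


E = (n + 1/2) * h_bar * omega
= (6 + 0.5) * 1.055e-34 * 5.8214e+13
= 6.5 * 6.1416e-21
= 3.9920e-20 J
= 0.2492 eV

0.2492


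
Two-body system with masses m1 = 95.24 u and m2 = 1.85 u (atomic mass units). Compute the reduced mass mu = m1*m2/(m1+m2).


mu = m1 * m2 / (m1 + m2)
= 95.24 * 1.85 / (95.24 + 1.85)
= 176.194 / 97.09
= 1.8147 u

1.8147


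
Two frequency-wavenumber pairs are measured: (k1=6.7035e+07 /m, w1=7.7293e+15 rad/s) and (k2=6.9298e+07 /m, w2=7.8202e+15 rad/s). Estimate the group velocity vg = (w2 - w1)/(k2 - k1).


vg = (w2 - w1) / (k2 - k1)
= (7.8202e+15 - 7.7293e+15) / (6.9298e+07 - 6.7035e+07)
= 9.0900e+13 / 2.2630e+06
= 4.0168e+07 m/s

4.0168e+07


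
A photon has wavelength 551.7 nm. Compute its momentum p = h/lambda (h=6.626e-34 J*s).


p = h / lambda
= 6.626e-34 / (551.7e-9)
= 6.626e-34 / 5.5170e-07
= 1.2010e-27 kg*m/s

1.2010e-27


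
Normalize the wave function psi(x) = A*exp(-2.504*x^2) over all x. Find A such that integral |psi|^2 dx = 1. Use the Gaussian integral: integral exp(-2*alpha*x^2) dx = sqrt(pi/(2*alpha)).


integral |psi|^2 dx = A^2 * sqrt(pi/(2*alpha)) = 1
A^2 = sqrt(2*alpha/pi)
= sqrt(2 * 2.504 / pi)
= 1.262575
A = sqrt(1.262575)
= 1.1236

1.1236


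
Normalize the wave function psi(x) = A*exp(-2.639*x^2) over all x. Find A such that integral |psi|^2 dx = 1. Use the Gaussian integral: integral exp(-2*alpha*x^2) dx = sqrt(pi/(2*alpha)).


integral |psi|^2 dx = A^2 * sqrt(pi/(2*alpha)) = 1
A^2 = sqrt(2*alpha/pi)
= sqrt(2 * 2.639 / pi)
= 1.296163
A = sqrt(1.296163)
= 1.1385

1.1385


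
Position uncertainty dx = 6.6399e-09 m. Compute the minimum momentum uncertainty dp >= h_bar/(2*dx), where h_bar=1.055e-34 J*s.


dp = h_bar / (2 * dx)
= 1.055e-34 / (2 * 6.6399e-09)
= 1.055e-34 / 1.3280e-08
= 7.9444e-27 kg*m/s

7.9444e-27


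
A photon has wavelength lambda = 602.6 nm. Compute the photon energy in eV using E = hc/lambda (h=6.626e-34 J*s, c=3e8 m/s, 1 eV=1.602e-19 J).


E = hc / lambda
= (6.626e-34)(3e8) / (602.6e-9)
= 1.9878e-25 / 6.0260e-07
= 3.2987e-19 J
Converting to eV: 3.2987e-19 / 1.602e-19
= 2.0591 eV

2.0591


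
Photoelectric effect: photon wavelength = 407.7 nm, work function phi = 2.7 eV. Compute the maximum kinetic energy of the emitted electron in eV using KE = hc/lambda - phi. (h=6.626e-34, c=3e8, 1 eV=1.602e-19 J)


E_photon = hc / lambda
= (6.626e-34)(3e8) / (407.7e-9)
= 4.8756e-19 J
= 3.0435 eV
KE = E_photon - phi
= 3.0435 - 2.7
= 0.3435 eV

0.3435


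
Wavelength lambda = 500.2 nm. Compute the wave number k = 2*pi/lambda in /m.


k = 2 * pi / lambda
= 6.2832 / (500.2e-9)
= 6.2832 / 5.0020e-07
= 1.2561e+07 /m

1.2561e+07


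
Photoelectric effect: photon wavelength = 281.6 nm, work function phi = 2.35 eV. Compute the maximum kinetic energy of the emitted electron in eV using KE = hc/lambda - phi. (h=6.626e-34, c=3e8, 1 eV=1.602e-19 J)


E_photon = hc / lambda
= (6.626e-34)(3e8) / (281.6e-9)
= 7.0589e-19 J
= 4.4063 eV
KE = E_photon - phi
= 4.4063 - 2.35
= 2.0563 eV

2.0563


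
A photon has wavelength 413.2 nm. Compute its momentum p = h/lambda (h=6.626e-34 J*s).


p = h / lambda
= 6.626e-34 / (413.2e-9)
= 6.626e-34 / 4.1320e-07
= 1.6036e-27 kg*m/s

1.6036e-27


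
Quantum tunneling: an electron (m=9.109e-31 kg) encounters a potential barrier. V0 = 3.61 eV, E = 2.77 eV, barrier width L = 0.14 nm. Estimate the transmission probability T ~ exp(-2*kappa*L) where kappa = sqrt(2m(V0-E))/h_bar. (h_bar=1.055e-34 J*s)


V0 - E = 0.84 eV = 1.3457e-19 J
kappa = sqrt(2 * m * (V0-E)) / h_bar
= sqrt(2 * 9.109e-31 * 1.3457e-19) / 1.055e-34
= 4.6932e+09 /m
2*kappa*L = 2 * 4.6932e+09 * 0.14e-9
= 1.3141
T = exp(-1.3141) = 2.687174e-01

2.687174e-01


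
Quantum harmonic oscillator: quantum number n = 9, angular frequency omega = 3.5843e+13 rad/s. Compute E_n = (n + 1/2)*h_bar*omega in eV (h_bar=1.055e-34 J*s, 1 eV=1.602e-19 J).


E = (n + 1/2) * h_bar * omega
= (9 + 0.5) * 1.055e-34 * 3.5843e+13
= 9.5 * 3.7814e-21
= 3.5924e-20 J
= 0.2242 eV

0.2242


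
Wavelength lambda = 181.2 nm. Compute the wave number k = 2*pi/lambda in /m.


k = 2 * pi / lambda
= 6.2832 / (181.2e-9)
= 6.2832 / 1.8120e-07
= 3.4675e+07 /m

3.4675e+07


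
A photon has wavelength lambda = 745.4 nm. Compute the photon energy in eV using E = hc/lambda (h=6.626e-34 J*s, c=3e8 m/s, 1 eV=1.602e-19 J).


E = hc / lambda
= (6.626e-34)(3e8) / (745.4e-9)
= 1.9878e-25 / 7.4540e-07
= 2.6668e-19 J
Converting to eV: 2.6668e-19 / 1.602e-19
= 1.6646 eV

1.6646


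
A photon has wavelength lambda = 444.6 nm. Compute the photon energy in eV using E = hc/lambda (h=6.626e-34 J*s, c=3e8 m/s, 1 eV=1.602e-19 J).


E = hc / lambda
= (6.626e-34)(3e8) / (444.6e-9)
= 1.9878e-25 / 4.4460e-07
= 4.4710e-19 J
Converting to eV: 4.4710e-19 / 1.602e-19
= 2.7909 eV

2.7909


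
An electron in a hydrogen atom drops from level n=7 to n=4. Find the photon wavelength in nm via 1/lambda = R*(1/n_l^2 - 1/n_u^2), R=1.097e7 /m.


1/lambda = R * (1/n_l^2 - 1/n_u^2)
= 1.097e7 * (1/4^2 - 1/7^2)
= 1.097e7 * (0.0625 - 0.020408)
= 1.097e7 * 0.042092
= 4.6175e+05 /m
lambda = 1 / 4.6175e+05 = 2165.686 nm

2165.686


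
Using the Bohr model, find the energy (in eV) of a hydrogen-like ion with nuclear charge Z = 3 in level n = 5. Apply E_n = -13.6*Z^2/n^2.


E_n = -13.6 * Z^2 / n^2
= -13.6 * 3^2 / 5^2
= -13.6 * 9 / 25
= -4.896 eV

-4.896


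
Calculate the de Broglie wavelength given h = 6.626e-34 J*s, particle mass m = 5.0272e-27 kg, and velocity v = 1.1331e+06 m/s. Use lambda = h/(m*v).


lambda = h / (m * v)
= 6.626e-34 / (5.0272e-27 * 1.1331e+06)
= 6.626e-34 / 5.6963e-21
= 1.1632e-13 m

1.1632e-13


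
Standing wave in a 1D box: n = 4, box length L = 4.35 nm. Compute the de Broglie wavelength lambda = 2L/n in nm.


lambda = 2L / n
= 2 * 4.35 / 4
= 8.7 / 4
= 2.175 nm

2.175


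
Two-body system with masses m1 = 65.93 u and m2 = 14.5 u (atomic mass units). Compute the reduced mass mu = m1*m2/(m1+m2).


mu = m1 * m2 / (m1 + m2)
= 65.93 * 14.5 / (65.93 + 14.5)
= 955.985 / 80.43
= 11.8859 u

11.8859


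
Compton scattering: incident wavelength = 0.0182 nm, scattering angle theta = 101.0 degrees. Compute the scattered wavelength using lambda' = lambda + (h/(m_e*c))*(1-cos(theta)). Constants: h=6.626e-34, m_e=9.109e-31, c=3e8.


Compton wavelength: h/(m_e*c) = 2.4247e-12 m
d_lambda = 2.4247e-12 * (1 - cos(101.0 deg))
= 2.4247e-12 * 1.190809
= 2.8874e-12 m = 0.002887 nm
lambda' = 0.0182 + 0.002887
= 0.021087 nm

0.021087


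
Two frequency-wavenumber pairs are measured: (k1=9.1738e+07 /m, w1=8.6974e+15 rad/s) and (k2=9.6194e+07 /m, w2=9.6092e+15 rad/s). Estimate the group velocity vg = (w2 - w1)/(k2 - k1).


vg = (w2 - w1) / (k2 - k1)
= (9.6092e+15 - 8.6974e+15) / (9.6194e+07 - 9.1738e+07)
= 9.1180e+14 / 4.4560e+06
= 2.0462e+08 m/s

2.0462e+08


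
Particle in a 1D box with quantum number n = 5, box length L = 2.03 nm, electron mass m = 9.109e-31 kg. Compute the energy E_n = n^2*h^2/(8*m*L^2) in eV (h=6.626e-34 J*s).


E = n^2 * h^2 / (8 * m * L^2)
= 5^2 * (6.626e-34)^2 / (8 * 9.109e-31 * (2.03e-9)^2)
= 25 * 4.3904e-67 / (8 * 9.109e-31 * 4.1209e-18)
= 3.6550e-19 J
= 2.2815 eV

2.2815


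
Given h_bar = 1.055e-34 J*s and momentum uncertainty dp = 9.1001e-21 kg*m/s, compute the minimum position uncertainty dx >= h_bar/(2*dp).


dx = h_bar / (2 * dp)
= 1.055e-34 / (2 * 9.1001e-21)
= 1.055e-34 / 1.8200e-20
= 5.7966e-15 m

5.7966e-15


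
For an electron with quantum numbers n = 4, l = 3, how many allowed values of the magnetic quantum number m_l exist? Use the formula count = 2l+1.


m_l ranges from -l to +l in integer steps
So m_l goes from -3 to +3
Count = 2l + 1 = 2*3 + 1
= 7

7


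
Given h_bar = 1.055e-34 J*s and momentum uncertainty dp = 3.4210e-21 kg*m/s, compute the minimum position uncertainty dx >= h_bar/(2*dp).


dx = h_bar / (2 * dp)
= 1.055e-34 / (2 * 3.4210e-21)
= 1.055e-34 / 6.8420e-21
= 1.5419e-14 m

1.5419e-14
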